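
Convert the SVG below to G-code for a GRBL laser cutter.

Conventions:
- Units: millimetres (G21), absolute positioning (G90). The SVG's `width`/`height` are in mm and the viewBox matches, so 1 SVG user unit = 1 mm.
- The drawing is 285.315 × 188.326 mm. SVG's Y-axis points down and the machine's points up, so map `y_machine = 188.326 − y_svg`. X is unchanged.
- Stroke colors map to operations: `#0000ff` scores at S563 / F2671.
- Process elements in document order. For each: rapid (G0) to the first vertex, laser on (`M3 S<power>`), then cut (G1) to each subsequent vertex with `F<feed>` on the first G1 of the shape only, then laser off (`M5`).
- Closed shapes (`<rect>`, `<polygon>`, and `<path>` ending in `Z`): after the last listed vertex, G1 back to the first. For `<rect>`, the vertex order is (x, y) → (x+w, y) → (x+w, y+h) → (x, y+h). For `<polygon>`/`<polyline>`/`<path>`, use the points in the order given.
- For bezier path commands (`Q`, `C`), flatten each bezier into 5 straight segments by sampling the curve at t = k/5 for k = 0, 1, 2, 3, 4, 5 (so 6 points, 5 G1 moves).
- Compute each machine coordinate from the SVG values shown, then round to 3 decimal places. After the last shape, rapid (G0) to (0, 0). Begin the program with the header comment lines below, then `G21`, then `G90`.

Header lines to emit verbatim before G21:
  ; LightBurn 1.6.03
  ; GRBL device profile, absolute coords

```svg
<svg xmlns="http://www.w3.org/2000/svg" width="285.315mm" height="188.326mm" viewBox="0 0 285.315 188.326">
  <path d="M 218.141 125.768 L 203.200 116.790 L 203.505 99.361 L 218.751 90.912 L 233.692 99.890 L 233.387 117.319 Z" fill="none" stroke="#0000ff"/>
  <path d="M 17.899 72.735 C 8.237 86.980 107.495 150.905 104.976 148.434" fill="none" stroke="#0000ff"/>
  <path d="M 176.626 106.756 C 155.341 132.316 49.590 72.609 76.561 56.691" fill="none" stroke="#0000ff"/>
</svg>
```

1 u = 1 mm; y_m = 188.326 − y.

[1] `<path>` regular polygon, #0000ff→score S563 F2671: (218.141,62.558) → (203.200,71.536) → (203.505,88.965) → (218.751,97.414) → (233.692,88.436) → (233.387,71.007) → (218.141,62.558) (closed)

[2] `<path>` cubic bezier, #0000ff→score S563 F2671: (17.899,115.591) → (23.487,102.011) → (45.102,82.079) → (72.630,61.368) → (95.960,45.448) → (104.976,39.892)

[3] `<path>` cubic bezier, #0000ff→score S563 F2671: (176.626,81.570) → (155.457,75.434) → (124.440,83.567) → (94.002,99.774) → (74.568,117.862) → (76.561,131.635)

; LightBurn 1.6.03
; GRBL device profile, absolute coords
G21
G90
G0 X218.141 Y62.558
M3 S563
G1 X203.200 Y71.536 F2671
G1 X203.505 Y88.965
G1 X218.751 Y97.414
G1 X233.692 Y88.436
G1 X233.387 Y71.007
G1 X218.141 Y62.558
M5
G0 X17.899 Y115.591
M3 S563
G1 X23.487 Y102.011 F2671
G1 X45.102 Y82.079
G1 X72.630 Y61.368
G1 X95.960 Y45.448
G1 X104.976 Y39.892
M5
G0 X176.626 Y81.570
M3 S563
G1 X155.457 Y75.434 F2671
G1 X124.440 Y83.567
G1 X94.002 Y99.774
G1 X74.568 Y117.862
G1 X76.561 Y131.635
M5
G0 X0.000 Y0.000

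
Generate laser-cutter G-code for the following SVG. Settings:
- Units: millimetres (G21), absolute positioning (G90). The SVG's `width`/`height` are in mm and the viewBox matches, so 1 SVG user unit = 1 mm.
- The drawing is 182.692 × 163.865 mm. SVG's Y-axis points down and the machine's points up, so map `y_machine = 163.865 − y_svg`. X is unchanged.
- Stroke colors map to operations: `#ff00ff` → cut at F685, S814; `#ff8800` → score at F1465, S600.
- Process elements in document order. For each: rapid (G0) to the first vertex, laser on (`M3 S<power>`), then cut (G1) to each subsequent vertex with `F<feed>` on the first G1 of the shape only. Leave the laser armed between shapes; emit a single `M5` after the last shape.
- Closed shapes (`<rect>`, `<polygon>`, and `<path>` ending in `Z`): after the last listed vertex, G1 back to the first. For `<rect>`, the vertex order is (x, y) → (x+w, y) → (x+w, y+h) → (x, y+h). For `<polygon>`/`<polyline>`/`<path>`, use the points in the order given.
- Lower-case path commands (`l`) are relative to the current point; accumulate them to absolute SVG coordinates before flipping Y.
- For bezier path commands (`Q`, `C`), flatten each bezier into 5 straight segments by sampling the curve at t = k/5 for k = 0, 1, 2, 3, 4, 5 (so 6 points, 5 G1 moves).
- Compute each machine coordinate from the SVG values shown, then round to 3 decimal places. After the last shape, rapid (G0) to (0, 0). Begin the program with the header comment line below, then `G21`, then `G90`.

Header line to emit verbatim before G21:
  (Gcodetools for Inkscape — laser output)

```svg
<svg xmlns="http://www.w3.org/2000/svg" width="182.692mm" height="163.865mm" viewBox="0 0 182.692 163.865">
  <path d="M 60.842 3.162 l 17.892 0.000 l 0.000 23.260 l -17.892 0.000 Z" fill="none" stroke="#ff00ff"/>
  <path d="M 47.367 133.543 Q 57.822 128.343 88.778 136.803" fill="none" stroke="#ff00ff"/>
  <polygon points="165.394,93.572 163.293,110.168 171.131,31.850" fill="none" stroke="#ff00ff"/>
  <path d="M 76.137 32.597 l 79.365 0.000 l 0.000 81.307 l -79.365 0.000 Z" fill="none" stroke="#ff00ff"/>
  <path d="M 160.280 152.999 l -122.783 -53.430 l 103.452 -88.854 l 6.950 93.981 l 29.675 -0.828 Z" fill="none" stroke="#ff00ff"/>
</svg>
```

(Gcodetools for Inkscape — laser output)
G21
G90
G0 X60.842 Y160.703
M3 S814
G1 X78.734 Y160.703 F685
G1 X78.734 Y137.443
G1 X60.842 Y137.443
G1 X60.842 Y160.703
G0 X47.367 Y30.322
M3 S814
G1 X52.369 Y31.856 F685
G1 X59.011 Y32.296
G1 X67.293 Y31.644
G1 X77.216 Y29.900
G1 X88.778 Y27.062
G0 X165.394 Y70.293
M3 S814
G1 X163.293 Y53.697 F685
G1 X171.131 Y132.015
G1 X165.394 Y70.293
G0 X76.137 Y131.268
M3 S814
G1 X155.502 Y131.268 F685
G1 X155.502 Y49.961
G1 X76.137 Y49.961
G1 X76.137 Y131.268
G0 X160.280 Y10.866
M3 S814
G1 X37.497 Y64.296 F685
G1 X140.949 Y153.150
G1 X147.899 Y59.169
G1 X177.574 Y59.997
G1 X160.280 Y10.866
M5
G0 X0.000 Y0.000

1 u = 1 mm; y_m = 163.865 − y.

[1] `<path>` rectangle, #ff00ff→cut S814 F685: (60.842,160.703) → (78.734,160.703) → (78.734,137.443) → (60.842,137.443) → (60.842,160.703) (closed)

[2] `<path>` quadratic bezier, #ff00ff→cut S814 F685: (47.367,30.322) → (52.369,31.856) → (59.011,32.296) → (67.293,31.644) → (77.216,29.900) → (88.778,27.062)

[3] `<polygon>` closed polygon, #ff00ff→cut S814 F685: (165.394,70.293) → (163.293,53.697) → (171.131,132.015) → (165.394,70.293) (closed)

[4] `<path>` rectangle, #ff00ff→cut S814 F685: (76.137,131.268) → (155.502,131.268) → (155.502,49.961) → (76.137,49.961) → (76.137,131.268) (closed)

[5] `<path>` closed polygon, #ff00ff→cut S814 F685: (160.280,10.866) → (37.497,64.296) → (140.949,153.150) → (147.899,59.169) → (177.574,59.997) → (160.280,10.866) (closed)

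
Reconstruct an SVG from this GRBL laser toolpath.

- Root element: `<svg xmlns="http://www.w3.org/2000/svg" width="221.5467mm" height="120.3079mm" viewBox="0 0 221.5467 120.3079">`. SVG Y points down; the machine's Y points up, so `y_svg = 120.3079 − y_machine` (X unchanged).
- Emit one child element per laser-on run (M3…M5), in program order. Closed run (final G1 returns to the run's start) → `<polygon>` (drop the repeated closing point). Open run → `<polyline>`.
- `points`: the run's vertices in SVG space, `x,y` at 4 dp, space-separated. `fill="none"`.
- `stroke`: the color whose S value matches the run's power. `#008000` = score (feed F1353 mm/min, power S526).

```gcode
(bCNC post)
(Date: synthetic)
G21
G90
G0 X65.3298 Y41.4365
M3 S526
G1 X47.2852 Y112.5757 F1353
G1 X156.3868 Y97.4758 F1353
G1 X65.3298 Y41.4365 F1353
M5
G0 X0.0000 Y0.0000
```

Machine Y-up, SVG Y-down with viewBox height 120.3079, so y_svg = 120.3079 − y_machine; X carries over. Every run uses S526, so all elements get stroke `#008000` (score).

Run 1: The run returns to its start, so emit a `<polygon>` with points (Y-flipped): 65.3298,78.8714 47.2852,7.7322 156.3868,22.8321.

<svg xmlns="http://www.w3.org/2000/svg" width="221.5467mm" height="120.3079mm" viewBox="0 0 221.5467 120.3079">
  <polygon points="65.3298,78.8714 47.2852,7.7322 156.3868,22.8321" fill="none" stroke="#008000"/>
</svg>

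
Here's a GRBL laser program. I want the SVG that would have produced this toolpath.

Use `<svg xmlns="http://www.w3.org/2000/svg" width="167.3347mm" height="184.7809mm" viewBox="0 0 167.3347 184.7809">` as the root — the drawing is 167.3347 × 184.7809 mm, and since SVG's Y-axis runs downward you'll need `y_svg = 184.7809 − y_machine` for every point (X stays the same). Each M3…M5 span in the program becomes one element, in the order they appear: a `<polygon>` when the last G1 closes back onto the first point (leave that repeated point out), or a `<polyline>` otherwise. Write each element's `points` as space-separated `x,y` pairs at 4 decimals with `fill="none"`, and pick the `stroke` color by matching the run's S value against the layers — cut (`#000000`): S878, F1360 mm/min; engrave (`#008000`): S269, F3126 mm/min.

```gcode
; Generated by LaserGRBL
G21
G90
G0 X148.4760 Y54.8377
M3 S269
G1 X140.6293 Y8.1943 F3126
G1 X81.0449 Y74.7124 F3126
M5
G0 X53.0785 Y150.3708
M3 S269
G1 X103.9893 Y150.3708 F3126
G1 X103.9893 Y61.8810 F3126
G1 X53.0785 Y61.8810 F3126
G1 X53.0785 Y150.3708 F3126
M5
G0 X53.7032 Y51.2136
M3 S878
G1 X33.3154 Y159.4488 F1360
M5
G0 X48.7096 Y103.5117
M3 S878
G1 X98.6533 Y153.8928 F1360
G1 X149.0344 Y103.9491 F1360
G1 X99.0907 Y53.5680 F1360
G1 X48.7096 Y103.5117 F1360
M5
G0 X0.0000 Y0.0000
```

<svg xmlns="http://www.w3.org/2000/svg" width="167.3347mm" height="184.7809mm" viewBox="0 0 167.3347 184.7809">
  <polyline points="148.4760,129.9432 140.6293,176.5866 81.0449,110.0685" fill="none" stroke="#008000"/>
  <polygon points="53.0785,34.4101 103.9893,34.4101 103.9893,122.8999 53.0785,122.8999" fill="none" stroke="#008000"/>
  <polyline points="53.7032,133.5673 33.3154,25.3321" fill="none" stroke="#000000"/>
  <polygon points="48.7096,81.2692 98.6533,30.8881 149.0344,80.8318 99.0907,131.2129" fill="none" stroke="#000000"/>
</svg>

Machine Y-up, SVG Y-down with viewBox height 184.7809, so y_svg = 184.7809 − y_machine; X carries over.

Run 1: power S269 maps to stroke `#008000` (engrave). The run is open, so emit a `<polyline>` with points (Y-flipped): 148.4760,129.9432 140.6293,176.5866 81.0449,110.0685.

Run 2: S269 ⇒ engrave layer `#008000`. The run returns to its start, so emit a `<polygon>` with points (Y-flipped): 53.0785,34.4101 103.9893,34.4101 103.9893,122.8999 53.0785,122.8999.

Run 3: power S878 maps to stroke `#000000` (cut). The run is open, so emit a `<polyline>` with points (Y-flipped): 53.7032,133.5673 33.3154,25.3321.

Run 4: S878 ⇒ cut layer `#000000`. The run returns to its start, so emit a `<polygon>` with points (Y-flipped): 48.7096,81.2692 98.6533,30.8881 149.0344,80.8318 99.0907,131.2129.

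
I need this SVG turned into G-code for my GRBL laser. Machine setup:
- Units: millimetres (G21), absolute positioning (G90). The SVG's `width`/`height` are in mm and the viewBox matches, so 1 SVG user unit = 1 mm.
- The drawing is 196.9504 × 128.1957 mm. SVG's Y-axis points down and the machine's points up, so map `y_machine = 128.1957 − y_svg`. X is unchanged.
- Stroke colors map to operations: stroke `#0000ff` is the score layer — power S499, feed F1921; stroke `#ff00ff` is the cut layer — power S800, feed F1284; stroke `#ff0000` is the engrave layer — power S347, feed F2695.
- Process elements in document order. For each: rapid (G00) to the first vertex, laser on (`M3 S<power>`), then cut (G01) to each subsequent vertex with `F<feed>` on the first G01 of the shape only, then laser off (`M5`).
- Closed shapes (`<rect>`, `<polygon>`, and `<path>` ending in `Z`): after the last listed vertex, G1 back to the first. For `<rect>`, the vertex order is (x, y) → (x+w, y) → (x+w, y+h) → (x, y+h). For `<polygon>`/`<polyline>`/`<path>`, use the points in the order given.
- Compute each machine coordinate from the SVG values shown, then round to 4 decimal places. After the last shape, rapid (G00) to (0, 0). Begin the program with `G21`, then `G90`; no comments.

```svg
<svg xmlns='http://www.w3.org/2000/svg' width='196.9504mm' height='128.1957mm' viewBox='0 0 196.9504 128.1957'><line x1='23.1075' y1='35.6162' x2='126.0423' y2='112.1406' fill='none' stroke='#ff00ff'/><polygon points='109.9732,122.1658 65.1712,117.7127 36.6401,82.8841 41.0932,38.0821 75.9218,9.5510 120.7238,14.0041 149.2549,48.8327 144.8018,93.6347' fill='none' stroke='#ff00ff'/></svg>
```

G21
G90
G00 X23.1075 Y92.5795
M3 S800
G01 X126.0423 Y16.0551 F1284
M5
G00 X109.9732 Y6.0299
M3 S800
G01 X65.1712 Y10.4830 F1284
G01 X36.6401 Y45.3116
G01 X41.0932 Y90.1136
G01 X75.9218 Y118.6447
G01 X120.7238 Y114.1916
G01 X149.2549 Y79.3630
G01 X144.8018 Y34.5610
G01 X109.9732 Y6.0299
M5
G00 X0.0000 Y0.0000

1 u = 1 mm; y_m = 128.1957 − y.

[1] `<line>` line segment, #ff00ff→cut S800 F1284: (23.1075,92.5795) → (126.0423,16.0551)

[2] `<polygon>` regular polygon, #ff00ff→cut S800 F1284: (109.9732,6.0299) → (65.1712,10.4830) → (36.6401,45.3116) → (41.0932,90.1136) → (75.9218,118.6447) → (120.7238,114.1916) → (149.2549,79.3630) → (144.8018,34.5610) → (109.9732,6.0299) (closed)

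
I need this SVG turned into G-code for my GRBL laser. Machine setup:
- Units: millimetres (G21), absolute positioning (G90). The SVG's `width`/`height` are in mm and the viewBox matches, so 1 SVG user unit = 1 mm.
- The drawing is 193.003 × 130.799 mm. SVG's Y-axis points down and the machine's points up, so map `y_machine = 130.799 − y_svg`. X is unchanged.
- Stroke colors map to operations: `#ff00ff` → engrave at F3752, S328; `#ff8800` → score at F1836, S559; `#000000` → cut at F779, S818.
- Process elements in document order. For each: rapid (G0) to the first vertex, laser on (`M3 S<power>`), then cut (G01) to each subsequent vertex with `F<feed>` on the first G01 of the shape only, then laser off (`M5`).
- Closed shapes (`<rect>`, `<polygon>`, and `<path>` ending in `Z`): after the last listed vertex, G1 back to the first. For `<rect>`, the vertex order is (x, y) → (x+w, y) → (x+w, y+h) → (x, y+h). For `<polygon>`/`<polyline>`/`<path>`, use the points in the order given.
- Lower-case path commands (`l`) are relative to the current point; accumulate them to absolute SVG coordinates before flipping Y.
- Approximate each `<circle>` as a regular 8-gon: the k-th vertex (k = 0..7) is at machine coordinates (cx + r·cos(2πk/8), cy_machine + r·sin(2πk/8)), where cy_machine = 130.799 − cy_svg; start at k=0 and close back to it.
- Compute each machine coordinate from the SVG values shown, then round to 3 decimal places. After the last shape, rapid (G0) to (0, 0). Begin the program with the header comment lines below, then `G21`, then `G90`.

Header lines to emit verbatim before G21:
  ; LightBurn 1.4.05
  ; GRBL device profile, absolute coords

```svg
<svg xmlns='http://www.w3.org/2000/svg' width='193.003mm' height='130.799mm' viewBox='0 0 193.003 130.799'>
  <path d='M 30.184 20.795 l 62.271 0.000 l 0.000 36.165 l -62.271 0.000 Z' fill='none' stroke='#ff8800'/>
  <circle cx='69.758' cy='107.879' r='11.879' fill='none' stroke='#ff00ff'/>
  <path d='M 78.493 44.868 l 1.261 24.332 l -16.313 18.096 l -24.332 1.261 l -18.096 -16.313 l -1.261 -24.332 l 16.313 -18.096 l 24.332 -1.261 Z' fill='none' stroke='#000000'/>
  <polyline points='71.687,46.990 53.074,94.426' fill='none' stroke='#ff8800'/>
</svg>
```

; LightBurn 1.4.05
; GRBL device profile, absolute coords
G21
G90
G0 X30.184 Y110.004
M3 S559
G01 X92.455 Y110.004 F1836
G01 X92.455 Y73.839
G01 X30.184 Y73.839
G01 X30.184 Y110.004
M5
G0 X81.637 Y22.920
M3 S328
G01 X78.158 Y31.320 F3752
G01 X69.758 Y34.799
G01 X61.358 Y31.320
G01 X57.879 Y22.920
G01 X61.358 Y14.520
G01 X69.758 Y11.041
G01 X78.158 Y14.520
G01 X81.637 Y22.920
M5
G0 X78.493 Y85.931
M3 S818
G01 X79.754 Y61.599 F779
G01 X63.441 Y43.503
G01 X39.109 Y42.242
G01 X21.013 Y58.555
G01 X19.752 Y82.887
G01 X36.065 Y100.983
G01 X60.397 Y102.244
G01 X78.493 Y85.931
M5
G0 X71.687 Y83.809
M3 S559
G01 X53.074 Y36.373 F1836
M5
G0 X0.000 Y0.000

Since the viewBox matches the mm dimensions, user units are millimetres directly. The only transform is the Y-flip y_m = 130.799 − y_svg.

Shape 1 is a rectangle drawn with `<path>`. Its stroke #ff8800 means score at S559, F1836. After flipping Y the toolpath is (30.184,110.004) → (92.455,110.004) → (92.455,73.839) → (30.184,73.839) → (30.184,110.004), returning to the start.

Shape 2 is a circle drawn with `<circle>`. Its stroke #ff00ff means engrave at S328, F3752. After flipping Y the toolpath is (81.637,22.920) → (78.158,31.320) → (69.758,34.799) → (61.358,31.320) → (57.879,22.920) → (61.358,14.520) → (69.758,11.041) → (78.158,14.520) → (81.637,22.920), returning to the start.

Shape 3 is a regular polygon drawn with `<path>`. Its stroke #000000 means cut at S818, F779. After flipping Y the toolpath is (78.493,85.931) → (79.754,61.599) → (63.441,43.503) → (39.109,42.242) → (21.013,58.555) → (19.752,82.887) → (36.065,100.983) → (60.397,102.244) → (78.493,85.931), returning to the start.

Shape 4 is a line segment drawn with `<polyline>`. Its stroke #ff8800 means score at S559, F1836. After flipping Y the toolpath is (71.687,83.809) → (53.074,36.373).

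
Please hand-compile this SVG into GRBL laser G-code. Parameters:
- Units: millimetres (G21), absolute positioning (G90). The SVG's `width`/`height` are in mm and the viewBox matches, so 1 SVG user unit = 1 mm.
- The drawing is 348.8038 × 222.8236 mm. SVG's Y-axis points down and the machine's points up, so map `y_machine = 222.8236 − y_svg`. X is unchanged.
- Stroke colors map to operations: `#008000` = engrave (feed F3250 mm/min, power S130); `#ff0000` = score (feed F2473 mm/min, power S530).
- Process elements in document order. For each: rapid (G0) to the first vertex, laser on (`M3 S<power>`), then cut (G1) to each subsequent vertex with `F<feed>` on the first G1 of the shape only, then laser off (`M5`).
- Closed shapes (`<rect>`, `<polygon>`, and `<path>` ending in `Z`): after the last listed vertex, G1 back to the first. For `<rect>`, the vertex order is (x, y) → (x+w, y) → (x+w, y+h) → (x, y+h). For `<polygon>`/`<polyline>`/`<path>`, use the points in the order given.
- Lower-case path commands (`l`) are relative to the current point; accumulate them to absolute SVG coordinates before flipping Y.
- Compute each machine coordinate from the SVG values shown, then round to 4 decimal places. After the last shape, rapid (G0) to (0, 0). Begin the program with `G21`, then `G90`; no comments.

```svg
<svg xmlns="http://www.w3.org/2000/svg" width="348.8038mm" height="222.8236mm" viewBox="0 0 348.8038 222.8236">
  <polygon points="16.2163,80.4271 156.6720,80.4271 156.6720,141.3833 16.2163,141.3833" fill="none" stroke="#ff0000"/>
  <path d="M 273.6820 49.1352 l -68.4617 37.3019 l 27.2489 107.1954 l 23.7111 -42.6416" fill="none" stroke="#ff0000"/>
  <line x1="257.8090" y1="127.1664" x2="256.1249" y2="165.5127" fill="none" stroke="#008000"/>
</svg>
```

viewBox `0 0 348.8038 222.8236` with mm width/height → 1 unit = 1 mm. Flip: y_m = 222.8236 − y_svg.

**Shape 1** — `<polygon>` rectangle, stroke `#ff0000` → score (S530, F2473). Machine vertices: (16.2163,142.3965) → (156.6720,142.3965) → (156.6720,81.4403) → (16.2163,81.4403) → (16.2163,142.3965). Closed: final G1 returns to the first vertex.

**Shape 2** — `<path>` open polyline, stroke `#ff0000` → score (S530, F2473). Machine vertices: (273.6820,173.6884) → (205.2203,136.3865) → (232.4692,29.1911) → (256.1803,71.8327). Open path.

**Shape 3** — `<line>` line segment, stroke `#008000` → engrave (S130, F3250). Machine vertices: (257.8090,95.6572) → (256.1249,57.3109). Open path.

G21
G90
G0 X16.2163 Y142.3965
M3 S530
G1 X156.6720 Y142.3965 F2473
G1 X156.6720 Y81.4403
G1 X16.2163 Y81.4403
G1 X16.2163 Y142.3965
M5
G0 X273.6820 Y173.6884
M3 S530
G1 X205.2203 Y136.3865 F2473
G1 X232.4692 Y29.1911
G1 X256.1803 Y71.8327
M5
G0 X257.8090 Y95.6572
M3 S130
G1 X256.1249 Y57.3109 F3250
M5
G0 X0.0000 Y0.0000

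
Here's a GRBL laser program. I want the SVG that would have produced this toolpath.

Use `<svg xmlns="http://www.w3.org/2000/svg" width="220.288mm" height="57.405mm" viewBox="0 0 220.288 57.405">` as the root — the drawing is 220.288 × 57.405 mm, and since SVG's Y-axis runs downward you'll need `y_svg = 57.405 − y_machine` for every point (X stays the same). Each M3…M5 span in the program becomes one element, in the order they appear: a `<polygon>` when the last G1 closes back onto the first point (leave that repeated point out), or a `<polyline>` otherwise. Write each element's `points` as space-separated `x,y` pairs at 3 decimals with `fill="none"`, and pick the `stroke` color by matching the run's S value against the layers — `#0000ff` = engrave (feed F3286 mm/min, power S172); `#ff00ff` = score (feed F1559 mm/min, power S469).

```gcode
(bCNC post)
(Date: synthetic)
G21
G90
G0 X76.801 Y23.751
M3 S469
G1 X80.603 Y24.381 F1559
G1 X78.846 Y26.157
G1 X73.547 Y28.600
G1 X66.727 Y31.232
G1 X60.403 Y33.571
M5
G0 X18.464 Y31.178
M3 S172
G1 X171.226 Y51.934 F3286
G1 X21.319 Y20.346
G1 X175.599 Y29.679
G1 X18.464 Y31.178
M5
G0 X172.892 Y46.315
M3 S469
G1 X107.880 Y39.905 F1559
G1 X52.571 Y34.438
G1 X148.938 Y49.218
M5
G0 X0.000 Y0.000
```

<svg xmlns="http://www.w3.org/2000/svg" width="220.288mm" height="57.405mm" viewBox="0 0 220.288 57.405">
  <polyline points="76.801,33.654 80.603,33.024 78.846,31.248 73.547,28.805 66.727,26.173 60.403,23.834" fill="none" stroke="#ff00ff"/>
  <polygon points="18.464,26.227 171.226,5.471 21.319,37.059 175.599,27.726" fill="none" stroke="#0000ff"/>
  <polyline points="172.892,11.090 107.880,17.500 52.571,22.967 148.938,8.187" fill="none" stroke="#ff00ff"/>
</svg>

Each laser-on run becomes one SVG element. Flip Y back into SVG space with y_svg = 57.405 − y_machine.

Run 1: power S469 maps to stroke `#ff00ff` (score). The run is open, so emit a `<polyline>` with points (Y-flipped): 76.801,33.654 80.603,33.024 78.846,31.248 73.547,28.805 66.727,26.173 60.403,23.834.

Run 2: power S172 maps to stroke `#0000ff` (engrave). The run returns to its start, so emit a `<polygon>` with points (Y-flipped): 18.464,26.227 171.226,5.471 21.319,37.059 175.599,27.726.

Run 3: power S469 maps to stroke `#ff00ff` (score). The run is open, so emit a `<polyline>` with points (Y-flipped): 172.892,11.090 107.880,17.500 52.571,22.967 148.938,8.187.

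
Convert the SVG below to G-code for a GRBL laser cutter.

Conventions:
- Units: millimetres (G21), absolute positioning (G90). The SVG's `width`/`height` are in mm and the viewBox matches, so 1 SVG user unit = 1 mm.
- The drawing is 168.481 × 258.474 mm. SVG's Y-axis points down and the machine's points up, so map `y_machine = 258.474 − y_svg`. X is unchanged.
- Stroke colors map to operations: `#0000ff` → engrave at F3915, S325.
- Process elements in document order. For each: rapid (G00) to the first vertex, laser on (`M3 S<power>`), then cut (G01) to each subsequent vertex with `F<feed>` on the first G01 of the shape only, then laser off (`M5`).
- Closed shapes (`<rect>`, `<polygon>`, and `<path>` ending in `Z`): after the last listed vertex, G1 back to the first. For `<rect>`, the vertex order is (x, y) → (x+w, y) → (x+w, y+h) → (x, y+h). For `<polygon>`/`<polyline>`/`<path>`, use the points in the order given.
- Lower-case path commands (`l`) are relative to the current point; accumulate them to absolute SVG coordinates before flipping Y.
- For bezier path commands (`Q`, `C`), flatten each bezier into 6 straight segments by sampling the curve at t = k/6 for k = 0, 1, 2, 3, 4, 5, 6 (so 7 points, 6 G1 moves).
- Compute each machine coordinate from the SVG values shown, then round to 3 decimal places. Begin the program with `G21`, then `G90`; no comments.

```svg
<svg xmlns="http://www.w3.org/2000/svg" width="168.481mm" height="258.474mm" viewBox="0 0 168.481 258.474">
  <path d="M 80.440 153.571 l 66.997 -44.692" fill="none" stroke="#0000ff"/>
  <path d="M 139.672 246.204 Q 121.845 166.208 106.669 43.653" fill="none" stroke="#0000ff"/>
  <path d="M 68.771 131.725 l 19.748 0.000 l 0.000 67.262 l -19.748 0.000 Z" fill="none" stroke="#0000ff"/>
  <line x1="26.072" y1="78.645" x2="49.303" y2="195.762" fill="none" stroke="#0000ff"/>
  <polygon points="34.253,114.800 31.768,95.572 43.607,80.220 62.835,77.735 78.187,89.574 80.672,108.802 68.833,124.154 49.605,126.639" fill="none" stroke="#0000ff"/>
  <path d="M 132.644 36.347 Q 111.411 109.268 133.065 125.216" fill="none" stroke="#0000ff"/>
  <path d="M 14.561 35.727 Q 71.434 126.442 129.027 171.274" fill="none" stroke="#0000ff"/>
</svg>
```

G21
G90
G00 X80.440 Y104.903
M3 S325
G01 X147.437 Y149.595 F3915
M5
G00 X139.672 Y12.270
M3 S325
G01 X133.803 Y40.118 F3915
G01 X128.082 Y70.329
G01 X122.508 Y102.906
G01 X117.081 Y137.846
G01 X111.801 Y175.152
G01 X106.669 Y214.821
M5
G00 X68.771 Y126.749
M3 S325
G01 X88.519 Y126.749 F3915
G01 X88.519 Y59.487
G01 X68.771 Y59.487
G01 X68.771 Y126.749
M5
G00 X26.072 Y179.829
M3 S325
G01 X49.303 Y62.712 F3915
M5
G00 X34.253 Y143.674
M3 S325
G01 X31.768 Y162.902 F3915
G01 X43.607 Y178.254
G01 X62.835 Y180.739
G01 X78.187 Y168.900
G01 X80.672 Y149.672
G01 X68.833 Y134.320
G01 X49.605 Y131.835
G01 X34.253 Y143.674
M5
G00 X132.644 Y222.127
M3 S325
G01 X126.758 Y199.403 F3915
G01 X123.254 Y179.843
G01 X122.133 Y163.449
G01 X123.394 Y150.220
G01 X127.038 Y140.157
G01 X133.065 Y133.258
M5
G00 X14.561 Y222.747
M3 S325
G01 X33.539 Y193.783 F3915
G01 X52.556 Y167.368
G01 X71.614 Y143.503
G01 X90.712 Y122.186
G01 X109.849 Y103.419
G01 X129.027 Y87.200
M5

viewBox `0 0 168.481 258.474` with mm width/height → 1 unit = 1 mm. Flip: y_m = 258.474 − y_svg.

**Shape 1** — `<path>` line segment, stroke `#0000ff` → engrave (S325, F3915). Machine vertices: (80.440,104.903) → (147.437,149.595). Open path.

**Shape 2** — `<path>` quadratic bezier, stroke `#0000ff` → engrave (S325, F3915). Control points (SVG): P0=(139.672,246.204), P1=(121.845,166.208), P2=(106.669,43.653); sampled at t=k/6. Machine vertices: (139.672,12.270) → (133.803,40.118) → (128.082,70.329) → (122.508,102.906) → (117.081,137.846) → (111.801,175.152) → (106.669,214.821). Open path.

**Shape 3** — `<path>` rectangle, stroke `#0000ff` → engrave (S325, F3915). Machine vertices: (68.771,126.749) → (88.519,126.749) → (88.519,59.487) → (68.771,59.487) → (68.771,126.749). Closed: final G1 returns to the first vertex.

**Shape 4** — `<line>` line segment, stroke `#0000ff` → engrave (S325, F3915). Machine vertices: (26.072,179.829) → (49.303,62.712). Open path.

**Shape 5** — `<polygon>` regular polygon, stroke `#0000ff` → engrave (S325, F3915). Machine vertices: (34.253,143.674) → (31.768,162.902) → (43.607,178.254) → (62.835,180.739) → (78.187,168.900) → (80.672,149.672) → (68.833,134.320) → (49.605,131.835) → (34.253,143.674). Closed: final G1 returns to the first vertex.

**Shape 6** — `<path>` quadratic bezier, stroke `#0000ff` → engrave (S325, F3915). Control points (SVG): P0=(132.644,36.347), P1=(111.411,109.268), P2=(133.065,125.216); sampled at t=k/6. Machine vertices: (132.644,222.127) → (126.758,199.403) → (123.254,179.843) → (122.133,163.449) → (123.394,150.220) → (127.038,140.157) → (133.065,133.258). Open path.

**Shape 7** — `<path>` quadratic bezier, stroke `#0000ff` → engrave (S325, F3915). Control points (SVG): P0=(14.561,35.727), P1=(71.434,126.442), P2=(129.027,171.274); sampled at t=k/6. Machine vertices: (14.561,222.747) → (33.539,193.783) → (52.556,167.368) → (71.614,143.503) → (90.712,122.186) → (109.849,103.419) → (129.027,87.200). Open path.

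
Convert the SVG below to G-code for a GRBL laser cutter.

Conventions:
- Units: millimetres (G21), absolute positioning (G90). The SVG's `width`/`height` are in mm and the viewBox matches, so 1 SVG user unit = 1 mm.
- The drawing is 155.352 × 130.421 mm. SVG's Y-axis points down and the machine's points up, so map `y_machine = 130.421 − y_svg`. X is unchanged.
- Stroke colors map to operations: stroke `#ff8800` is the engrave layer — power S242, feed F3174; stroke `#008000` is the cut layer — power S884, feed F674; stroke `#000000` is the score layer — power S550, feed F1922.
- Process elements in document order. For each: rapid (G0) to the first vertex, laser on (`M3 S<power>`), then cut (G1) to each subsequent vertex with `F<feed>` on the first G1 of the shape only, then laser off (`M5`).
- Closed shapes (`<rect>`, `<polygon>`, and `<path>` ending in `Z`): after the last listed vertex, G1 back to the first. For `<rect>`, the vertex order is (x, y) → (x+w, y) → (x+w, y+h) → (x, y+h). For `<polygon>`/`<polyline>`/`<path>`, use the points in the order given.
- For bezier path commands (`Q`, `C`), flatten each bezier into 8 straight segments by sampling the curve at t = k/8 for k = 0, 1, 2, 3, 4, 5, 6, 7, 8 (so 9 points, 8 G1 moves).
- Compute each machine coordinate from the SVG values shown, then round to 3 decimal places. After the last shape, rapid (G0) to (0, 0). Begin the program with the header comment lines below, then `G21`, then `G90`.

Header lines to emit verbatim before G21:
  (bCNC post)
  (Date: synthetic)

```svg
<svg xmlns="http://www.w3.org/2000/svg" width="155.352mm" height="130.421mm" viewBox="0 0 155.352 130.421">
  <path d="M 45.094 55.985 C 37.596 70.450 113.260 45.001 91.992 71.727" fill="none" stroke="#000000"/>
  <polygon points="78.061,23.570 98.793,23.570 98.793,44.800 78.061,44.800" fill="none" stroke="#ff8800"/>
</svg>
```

(bCNC post)
(Date: synthetic)
G21
G90
G0 X45.094 Y74.436
M3 S550
G1 X45.829 Y70.703 F1922
G1 X52.249 Y69.632
G1 X62.246 Y70.145
G1 X73.707 Y71.163
G1 X84.522 Y71.606
G1 X92.582 Y70.395
G1 X95.776 Y66.450
G1 X91.992 Y58.694
M5
G0 X78.061 Y106.851
M3 S242
G1 X98.793 Y106.851 F3174
G1 X98.793 Y85.621
G1 X78.061 Y85.621
G1 X78.061 Y106.851
M5
G0 X0.000 Y0.000

Since the viewBox matches the mm dimensions, user units are millimetres directly. The only transform is the Y-flip y_m = 130.421 − y_svg.

Shape 1 is a cubic bezier drawn with `<path>`. Its stroke #000000 means score at S550, F1922. After flipping Y the toolpath is (45.094,74.436) → (45.829,70.703) → (52.249,69.632) → (62.246,70.145) → (73.707,71.163) → (84.522,71.606) → (92.582,70.395) → (95.776,66.450) → (91.992,58.694).

Shape 2 is a rectangle drawn with `<polygon>`. Its stroke #ff8800 means engrave at S242, F3174. After flipping Y the toolpath is (78.061,106.851) → (98.793,106.851) → (98.793,85.621) → (78.061,85.621) → (78.061,106.851), returning to the start.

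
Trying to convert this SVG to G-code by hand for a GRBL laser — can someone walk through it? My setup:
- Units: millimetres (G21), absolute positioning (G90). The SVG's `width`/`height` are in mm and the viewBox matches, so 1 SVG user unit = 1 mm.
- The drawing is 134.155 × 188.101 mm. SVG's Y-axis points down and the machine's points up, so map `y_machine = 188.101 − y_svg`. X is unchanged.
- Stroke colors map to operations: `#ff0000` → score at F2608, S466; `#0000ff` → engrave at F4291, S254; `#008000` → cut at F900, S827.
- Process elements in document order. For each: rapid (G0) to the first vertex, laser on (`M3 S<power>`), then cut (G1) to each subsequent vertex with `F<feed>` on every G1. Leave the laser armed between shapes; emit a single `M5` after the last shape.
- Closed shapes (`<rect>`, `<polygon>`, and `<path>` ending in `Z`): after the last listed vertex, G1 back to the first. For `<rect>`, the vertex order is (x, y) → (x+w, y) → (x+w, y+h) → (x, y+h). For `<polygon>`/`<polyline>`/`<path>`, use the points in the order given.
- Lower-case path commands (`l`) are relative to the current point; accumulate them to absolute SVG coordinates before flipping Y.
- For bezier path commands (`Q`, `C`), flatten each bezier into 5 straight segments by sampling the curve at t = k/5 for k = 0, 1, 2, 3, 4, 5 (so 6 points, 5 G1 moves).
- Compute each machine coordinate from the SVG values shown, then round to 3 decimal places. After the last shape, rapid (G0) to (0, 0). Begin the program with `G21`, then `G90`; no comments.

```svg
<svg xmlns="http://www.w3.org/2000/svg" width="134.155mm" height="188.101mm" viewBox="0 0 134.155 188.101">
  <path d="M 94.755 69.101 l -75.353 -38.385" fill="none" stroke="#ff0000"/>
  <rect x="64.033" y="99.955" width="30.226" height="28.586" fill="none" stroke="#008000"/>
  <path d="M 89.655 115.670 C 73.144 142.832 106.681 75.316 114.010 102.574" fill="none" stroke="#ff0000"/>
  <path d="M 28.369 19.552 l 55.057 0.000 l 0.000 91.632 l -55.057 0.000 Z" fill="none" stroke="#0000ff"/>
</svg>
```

G21
G90
G0 X94.755 Y119.000
M3 S466
G1 X19.402 Y157.385 F2608
G0 X64.033 Y88.146
M3 S827
G1 X94.259 Y88.146 F900
G1 X94.259 Y59.560 F900
G1 X64.033 Y59.560 F900
G1 X64.033 Y88.146 F900
G0 X89.655 Y72.431
M3 S466
G1 X85.144 Y65.980 F2608
G1 X88.984 Y73.157 F2608
G1 X97.516 Y84.870 F2608
G1 X107.078 Y92.025 F2608
G1 X114.010 Y85.527 F2608
G0 X28.369 Y168.549
M3 S254
G1 X83.426 Y168.549 F4291
G1 X83.426 Y76.917 F4291
G1 X28.369 Y76.917 F4291
G1 X28.369 Y168.549 F4291
M5
G0 X0.000 Y0.000

1 u = 1 mm; y_m = 188.101 − y.

[1] `<path>` line segment, #ff0000→score S466 F2608: (94.755,119.000) → (19.402,157.385)

[2] `<rect>` rectangle, #008000→cut S827 F900: (64.033,88.146) → (94.259,88.146) → (94.259,59.560) → (64.033,59.560) → (64.033,88.146) (closed)

[3] `<path>` cubic bezier, #ff0000→score S466 F2608: (89.655,72.431) → (85.144,65.980) → (88.984,73.157) → (97.516,84.870) → (107.078,92.025) → (114.010,85.527)

[4] `<path>` rectangle, #0000ff→engrave S254 F4291: (28.369,168.549) → (83.426,168.549) → (83.426,76.917) → (28.369,76.917) → (28.369,168.549) (closed)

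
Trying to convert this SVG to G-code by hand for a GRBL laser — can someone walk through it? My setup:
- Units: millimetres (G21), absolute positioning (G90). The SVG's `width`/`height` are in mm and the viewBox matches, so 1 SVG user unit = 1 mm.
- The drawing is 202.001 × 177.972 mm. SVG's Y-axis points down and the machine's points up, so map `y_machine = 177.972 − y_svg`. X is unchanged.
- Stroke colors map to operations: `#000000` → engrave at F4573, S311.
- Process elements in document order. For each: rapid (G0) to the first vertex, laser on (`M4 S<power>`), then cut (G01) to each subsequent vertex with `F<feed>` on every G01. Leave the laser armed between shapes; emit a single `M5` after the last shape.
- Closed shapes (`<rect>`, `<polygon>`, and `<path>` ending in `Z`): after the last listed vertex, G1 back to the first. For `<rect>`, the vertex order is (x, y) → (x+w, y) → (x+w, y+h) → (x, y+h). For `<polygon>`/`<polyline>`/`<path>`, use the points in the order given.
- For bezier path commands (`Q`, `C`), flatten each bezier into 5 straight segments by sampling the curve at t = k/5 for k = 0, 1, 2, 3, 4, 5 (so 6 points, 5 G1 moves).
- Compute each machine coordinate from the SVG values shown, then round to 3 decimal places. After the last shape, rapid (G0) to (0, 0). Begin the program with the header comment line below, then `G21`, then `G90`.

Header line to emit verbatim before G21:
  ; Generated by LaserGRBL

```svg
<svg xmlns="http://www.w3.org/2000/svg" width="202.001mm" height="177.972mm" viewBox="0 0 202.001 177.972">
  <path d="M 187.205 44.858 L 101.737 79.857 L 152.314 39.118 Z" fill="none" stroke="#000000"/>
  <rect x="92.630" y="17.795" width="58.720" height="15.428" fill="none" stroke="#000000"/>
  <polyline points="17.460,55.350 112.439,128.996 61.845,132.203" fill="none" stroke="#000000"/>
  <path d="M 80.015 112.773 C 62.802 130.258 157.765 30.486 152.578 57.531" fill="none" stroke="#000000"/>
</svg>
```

viewBox `0 0 202.001 177.972` with mm width/height → 1 unit = 1 mm. Flip: y_m = 177.972 − y_svg.

**Shape 1** — `<path>` closed polygon, stroke `#000000` → engrave (S311, F4573). Machine vertices: (187.205,133.114) → (101.737,98.115) → (152.314,138.854) → (187.205,133.114). Closed: final G1 returns to the first vertex.

**Shape 2** — `<rect>` rectangle, stroke `#000000` → engrave (S311, F4573). Machine vertices: (92.630,160.177) → (151.350,160.177) → (151.350,144.749) → (92.630,144.749) → (92.630,160.177). Closed: final G1 returns to the first vertex.

**Shape 3** — `<polyline>` open polyline, stroke `#000000` → engrave (S311, F4573). Machine vertices: (17.460,122.622) → (112.439,48.976) → (61.845,45.769). Open path.

**Shape 4** — `<path>` cubic bezier, stroke `#000000` → engrave (S311, F4573). Control points (SVG): P0=(80.015,112.773), P1=(62.802,130.258), P2=(157.765,30.486), P3=(152.578,57.531); sampled at t=k/5. Machine vertices: (80.015,65.199) → (81.450,66.826) → (99.615,84.880) → (124.319,107.644) → (145.371,123.403) → (152.578,120.441). Open path.

; Generated by LaserGRBL
G21
G90
G0 X187.205 Y133.114
M4 S311
G01 X101.737 Y98.115 F4573
G01 X152.314 Y138.854 F4573
G01 X187.205 Y133.114 F4573
G0 X92.630 Y160.177
M4 S311
G01 X151.350 Y160.177 F4573
G01 X151.350 Y144.749 F4573
G01 X92.630 Y144.749 F4573
G01 X92.630 Y160.177 F4573
G0 X17.460 Y122.622
M4 S311
G01 X112.439 Y48.976 F4573
G01 X61.845 Y45.769 F4573
G0 X80.015 Y65.199
M4 S311
G01 X81.450 Y66.826 F4573
G01 X99.615 Y84.880 F4573
G01 X124.319 Y107.644 F4573
G01 X145.371 Y123.403 F4573
G01 X152.578 Y120.441 F4573
M5
G0 X0.000 Y0.000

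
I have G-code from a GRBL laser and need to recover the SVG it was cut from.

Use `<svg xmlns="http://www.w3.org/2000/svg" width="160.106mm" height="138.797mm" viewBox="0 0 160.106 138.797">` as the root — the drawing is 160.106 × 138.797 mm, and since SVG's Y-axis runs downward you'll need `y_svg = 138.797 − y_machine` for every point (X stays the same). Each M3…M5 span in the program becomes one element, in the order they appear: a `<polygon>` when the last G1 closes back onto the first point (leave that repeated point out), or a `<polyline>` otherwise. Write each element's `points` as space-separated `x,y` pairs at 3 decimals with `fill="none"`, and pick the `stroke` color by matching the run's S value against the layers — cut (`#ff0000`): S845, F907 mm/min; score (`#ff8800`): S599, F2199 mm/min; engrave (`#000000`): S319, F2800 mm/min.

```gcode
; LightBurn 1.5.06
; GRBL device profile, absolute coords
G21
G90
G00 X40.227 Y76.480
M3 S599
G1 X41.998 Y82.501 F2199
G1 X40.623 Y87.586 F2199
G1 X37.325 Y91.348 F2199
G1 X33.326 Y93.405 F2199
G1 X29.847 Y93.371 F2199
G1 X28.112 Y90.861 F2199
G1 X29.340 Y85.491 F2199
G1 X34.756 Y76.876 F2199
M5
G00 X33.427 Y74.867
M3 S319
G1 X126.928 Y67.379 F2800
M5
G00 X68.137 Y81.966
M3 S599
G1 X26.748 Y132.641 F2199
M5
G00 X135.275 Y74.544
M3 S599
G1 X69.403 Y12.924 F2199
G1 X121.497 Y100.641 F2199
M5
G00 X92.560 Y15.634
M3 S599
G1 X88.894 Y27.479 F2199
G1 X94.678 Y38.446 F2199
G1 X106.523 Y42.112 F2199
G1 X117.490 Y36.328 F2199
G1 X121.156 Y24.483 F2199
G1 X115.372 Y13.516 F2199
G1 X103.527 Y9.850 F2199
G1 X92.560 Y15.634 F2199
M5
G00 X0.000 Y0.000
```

y_svg = 138.797 − y_m.

[1] S599→`#ff8800` (score); open run; points: 40.227,62.317 41.998,56.296 40.623,51.211 37.325,47.449 33.326,45.392 29.847,45.426 28.112,47.936 29.340,53.306 34.756,61.921

[2] S319→`#000000` (engrave); open run; points: 33.427,63.930 126.928,71.418

[3] S599→`#ff8800` (score); open run; points: 68.137,56.831 26.748,6.156

[4] S599→`#ff8800` (score); open run; points: 135.275,64.253 69.403,125.873 121.497,38.156

[5] S599→`#ff8800` (score); closed run; points: 92.560,123.163 88.894,111.318 94.678,100.351 106.523,96.685 117.490,102.469 121.156,114.314 115.372,125.281 103.527,128.947

<svg xmlns="http://www.w3.org/2000/svg" width="160.106mm" height="138.797mm" viewBox="0 0 160.106 138.797">
  <polyline points="40.227,62.317 41.998,56.296 40.623,51.211 37.325,47.449 33.326,45.392 29.847,45.426 28.112,47.936 29.340,53.306 34.756,61.921" fill="none" stroke="#ff8800"/>
  <polyline points="33.427,63.930 126.928,71.418" fill="none" stroke="#000000"/>
  <polyline points="68.137,56.831 26.748,6.156" fill="none" stroke="#ff8800"/>
  <polyline points="135.275,64.253 69.403,125.873 121.497,38.156" fill="none" stroke="#ff8800"/>
  <polygon points="92.560,123.163 88.894,111.318 94.678,100.351 106.523,96.685 117.490,102.469 121.156,114.314 115.372,125.281 103.527,128.947" fill="none" stroke="#ff8800"/>
</svg>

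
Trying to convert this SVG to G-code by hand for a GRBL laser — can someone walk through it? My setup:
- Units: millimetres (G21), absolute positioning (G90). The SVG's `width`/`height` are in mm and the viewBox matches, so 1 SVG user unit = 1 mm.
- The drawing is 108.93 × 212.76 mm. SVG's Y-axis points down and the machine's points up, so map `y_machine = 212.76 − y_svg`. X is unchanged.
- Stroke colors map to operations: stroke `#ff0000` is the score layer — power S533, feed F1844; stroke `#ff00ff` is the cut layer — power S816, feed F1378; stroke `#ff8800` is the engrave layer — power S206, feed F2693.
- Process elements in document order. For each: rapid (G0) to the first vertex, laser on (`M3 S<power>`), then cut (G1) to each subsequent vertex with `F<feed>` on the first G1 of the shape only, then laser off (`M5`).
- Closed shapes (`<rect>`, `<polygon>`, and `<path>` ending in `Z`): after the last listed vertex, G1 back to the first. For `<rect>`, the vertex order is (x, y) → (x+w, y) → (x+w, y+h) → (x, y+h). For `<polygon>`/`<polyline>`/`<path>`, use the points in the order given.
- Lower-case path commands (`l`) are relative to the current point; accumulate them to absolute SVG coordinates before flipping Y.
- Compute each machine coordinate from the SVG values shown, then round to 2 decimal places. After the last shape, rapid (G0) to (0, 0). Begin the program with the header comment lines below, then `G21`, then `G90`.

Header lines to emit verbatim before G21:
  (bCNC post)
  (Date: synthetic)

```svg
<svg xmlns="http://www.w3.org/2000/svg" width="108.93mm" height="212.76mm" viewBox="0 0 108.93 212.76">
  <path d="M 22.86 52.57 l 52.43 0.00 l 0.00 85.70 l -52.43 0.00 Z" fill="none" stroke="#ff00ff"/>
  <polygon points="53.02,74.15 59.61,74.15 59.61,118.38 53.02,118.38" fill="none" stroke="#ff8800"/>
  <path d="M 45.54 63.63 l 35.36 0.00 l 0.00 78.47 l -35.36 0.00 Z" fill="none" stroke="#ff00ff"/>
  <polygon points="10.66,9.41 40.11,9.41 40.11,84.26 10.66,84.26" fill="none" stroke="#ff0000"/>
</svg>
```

Since the viewBox matches the mm dimensions, user units are millimetres directly. The only transform is the Y-flip y_m = 212.76 − y_svg.

Shape 1 is a rectangle drawn with `<path>`. Its stroke #ff00ff means cut at S816, F1378. After flipping Y the toolpath is (22.86,160.19) → (75.29,160.19) → (75.29,74.49) → (22.86,74.49) → (22.86,160.19), returning to the start.

Shape 2 is a rectangle drawn with `<polygon>`. Its stroke #ff8800 means engrave at S206, F2693. After flipping Y the toolpath is (53.02,138.61) → (59.61,138.61) → (59.61,94.38) → (53.02,94.38) → (53.02,138.61), returning to the start.

Shape 3 is a rectangle drawn with `<path>`. Its stroke #ff00ff means cut at S816, F1378. After flipping Y the toolpath is (45.54,149.13) → (80.90,149.13) → (80.90,70.66) → (45.54,70.66) → (45.54,149.13), returning to the start.

Shape 4 is a rectangle drawn with `<polygon>`. Its stroke #ff0000 means score at S533, F1844. After flipping Y the toolpath is (10.66,203.35) → (40.11,203.35) → (40.11,128.50) → (10.66,128.50) → (10.66,203.35), returning to the start.

(bCNC post)
(Date: synthetic)
G21
G90
G0 X22.86 Y160.19
M3 S816
G1 X75.29 Y160.19 F1378
G1 X75.29 Y74.49
G1 X22.86 Y74.49
G1 X22.86 Y160.19
M5
G0 X53.02 Y138.61
M3 S206
G1 X59.61 Y138.61 F2693
G1 X59.61 Y94.38
G1 X53.02 Y94.38
G1 X53.02 Y138.61
M5
G0 X45.54 Y149.13
M3 S816
G1 X80.90 Y149.13 F1378
G1 X80.90 Y70.66
G1 X45.54 Y70.66
G1 X45.54 Y149.13
M5
G0 X10.66 Y203.35
M3 S533
G1 X40.11 Y203.35 F1844
G1 X40.11 Y128.50
G1 X10.66 Y128.50
G1 X10.66 Y203.35
M5
G0 X0.00 Y0.00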